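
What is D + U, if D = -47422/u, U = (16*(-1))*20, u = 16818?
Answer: -2714591/8409 ≈ -322.82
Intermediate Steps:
U = -320 (U = -16*20 = -320)
D = -23711/8409 (D = -47422/16818 = -47422*1/16818 = -23711/8409 ≈ -2.8197)
D + U = -23711/8409 - 320 = -2714591/8409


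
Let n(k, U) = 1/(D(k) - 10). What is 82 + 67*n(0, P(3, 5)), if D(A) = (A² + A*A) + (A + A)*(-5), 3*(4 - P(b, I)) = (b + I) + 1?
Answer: 753/10 ≈ 75.300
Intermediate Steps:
P(b, I) = 11/3 - I/3 - b/3 (P(b, I) = 4 - ((b + I) + 1)/3 = 4 - ((I + b) + 1)/3 = 4 - (1 + I + b)/3 = 4 + (-⅓ - I/3 - b/3) = 11/3 - I/3 - b/3)
D(A) = -10*A + 2*A² (D(A) = (A² + A²) + (2*A)*(-5) = 2*A² - 10*A = -10*A + 2*A²)
n(k, U) = 1/(-10 + 2*k*(-5 + k)) (n(k, U) = 1/(2*k*(-5 + k) - 10) = 1/(-10 + 2*k*(-5 + k)))
82 + 67*n(0, P(3, 5)) = 82 + 67*(1/(2*(-5 + 0*(-5 + 0)))) = 82 + 67*(1/(2*(-5 + 0*(-5)))) = 82 + 67*(1/(2*(-5 + 0))) = 82 + 67*((½)/(-5)) = 82 + 67*((½)*(-⅕)) = 82 + 67*(-⅒) = 82 - 67/10 = 753/10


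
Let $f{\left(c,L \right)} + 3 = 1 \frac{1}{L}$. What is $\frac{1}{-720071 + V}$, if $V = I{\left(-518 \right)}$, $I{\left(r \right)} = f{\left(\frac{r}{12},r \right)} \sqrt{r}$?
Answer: $- \frac{372996778}{268584165349263} + \frac{1555 i \sqrt{518}}{268584165349263} \approx -1.3888 \cdot 10^{-6} + 1.3177 \cdot 10^{-10} i$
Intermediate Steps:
$f{\left(c,L \right)} = -3 + \frac{1}{L}$ ($f{\left(c,L \right)} = -3 + 1 \frac{1}{L} = -3 + \frac{1}{L}$)
$I{\left(r \right)} = \sqrt{r} \left(-3 + \frac{1}{r}\right)$ ($I{\left(r \right)} = \left(-3 + \frac{1}{r}\right) \sqrt{r} = \sqrt{r} \left(-3 + \frac{1}{r}\right)$)
$V = - \frac{1555 i \sqrt{518}}{518}$ ($V = \frac{1 - -1554}{i \sqrt{518}} = - \frac{i \sqrt{518}}{518} \left(1 + 1554\right) = - \frac{i \sqrt{518}}{518} \cdot 1555 = - \frac{1555 i \sqrt{518}}{518} \approx - 68.323 i$)
$\frac{1}{-720071 + V} = \frac{1}{-720071 - \frac{1555 i \sqrt{518}}{518}}$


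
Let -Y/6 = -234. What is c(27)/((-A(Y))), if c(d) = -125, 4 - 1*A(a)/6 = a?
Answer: -5/336 ≈ -0.014881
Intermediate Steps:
Y = 1404 (Y = -6*(-234) = 1404)
A(a) = 24 - 6*a
c(27)/((-A(Y))) = -125*(-1/(24 - 6*1404)) = -125*(-1/(24 - 8424)) = -125/((-1*(-8400))) = -125/8400 = -125*1/8400 = -5/336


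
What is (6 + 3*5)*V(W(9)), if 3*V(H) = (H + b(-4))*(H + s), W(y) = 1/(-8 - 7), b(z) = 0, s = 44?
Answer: -4613/225 ≈ -20.502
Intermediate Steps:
W(y) = -1/15 (W(y) = 1/(-15) = -1/15)
V(H) = H*(44 + H)/3 (V(H) = ((H + 0)*(H + 44))/3 = (H*(44 + H))/3 = H*(44 + H)/3)
(6 + 3*5)*V(W(9)) = (6 + 3*5)*((1/3)*(-1/15)*(44 - 1/15)) = (6 + 15)*((1/3)*(-1/15)*(659/15)) = 21*(-659/675) = -4613/225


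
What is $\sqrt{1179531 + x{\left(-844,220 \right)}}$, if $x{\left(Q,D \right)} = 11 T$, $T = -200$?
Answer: $\sqrt{1177331} \approx 1085.0$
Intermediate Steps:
$x{\left(Q,D \right)} = -2200$ ($x{\left(Q,D \right)} = 11 \left(-200\right) = -2200$)
$\sqrt{1179531 + x{\left(-844,220 \right)}} = \sqrt{1179531 - 2200} = \sqrt{1177331}$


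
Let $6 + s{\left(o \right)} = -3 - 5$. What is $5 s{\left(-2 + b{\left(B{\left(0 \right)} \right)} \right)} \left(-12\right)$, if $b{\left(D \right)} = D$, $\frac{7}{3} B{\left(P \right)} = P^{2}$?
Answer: $840$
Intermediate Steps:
$B{\left(P \right)} = \frac{3 P^{2}}{7}$
$s{\left(o \right)} = -14$ ($s{\left(o \right)} = -6 - 8 = -14$)
$5 s{\left(-2 + b{\left(B{\left(0 \right)} \right)} \right)} \left(-12\right) = 5 \left(-14\right) \left(-12\right) = \left(-70\right) \left(-12\right) = 840$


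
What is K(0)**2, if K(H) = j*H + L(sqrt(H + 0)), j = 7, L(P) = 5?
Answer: 25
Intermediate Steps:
K(H) = 5 + 7*H (K(H) = 7*H + 5 = 5 + 7*H)
K(0)**2 = (5 + 7*0)**2 = (5 + 0)**2 = 5**2 = 25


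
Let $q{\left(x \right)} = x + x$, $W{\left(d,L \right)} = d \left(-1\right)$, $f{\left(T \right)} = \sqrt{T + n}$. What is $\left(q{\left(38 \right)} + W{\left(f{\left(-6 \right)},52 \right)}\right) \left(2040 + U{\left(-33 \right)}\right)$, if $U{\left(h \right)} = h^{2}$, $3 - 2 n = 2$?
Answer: $237804 - \frac{3129 i \sqrt{22}}{2} \approx 2.378 \cdot 10^{5} - 7338.2 i$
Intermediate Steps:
$n = \frac{1}{2}$ ($n = \frac{3}{2} - 1 = \frac{1}{2} \approx 0.5$)
$f{\left(T \right)} = \sqrt{\frac{1}{2} + T}$ ($f{\left(T \right)} = \sqrt{T + \frac{1}{2}} = \sqrt{\frac{1}{2} + T}$)
$W{\left(d,L \right)} = - d$
$q{\left(x \right)} = 2 x$
$\left(q{\left(38 \right)} + W{\left(f{\left(-6 \right)},52 \right)}\right) \left(2040 + U{\left(-33 \right)}\right) = \left(2 \cdot 38 - \frac{\sqrt{2 + 4 \left(-6\right)}}{2}\right) \left(2040 + \left(-33\right)^{2}\right) = \left(76 - \frac{\sqrt{2 - 24}}{2}\right) \left(2040 + 1089\right) = \left(76 - \frac{\sqrt{-22}}{2}\right) 3129 = \left(76 - \frac{i \sqrt{22}}{2}\right) 3129 = 237804 - \frac{3129 i \sqrt{22}}{2}$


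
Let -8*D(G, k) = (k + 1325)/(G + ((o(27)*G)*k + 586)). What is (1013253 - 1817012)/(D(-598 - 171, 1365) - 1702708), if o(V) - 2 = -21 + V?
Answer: 26998788860868/57195071884271 ≈ 0.47205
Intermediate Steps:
o(V) = -19 + V (o(V) = 2 + (-21 + V) = -19 + V)
D(G, k) = -(1325 + k)/(8*(586 + G + 8*G*k)) (D(G, k) = -(k + 1325)/(8*(G + (((-19 + 27)*G)*k + 586))) = -(1325 + k)/(8*(G + ((8*G)*k + 586))) = -(1325 + k)/(8*(G + (8*G*k + 586))) = -(1325 + k)/(8*(G + (586 + 8*G*k))) = -(1325 + k)/(8*(586 + G + 8*G*k)))
(1013253 - 1817012)/(D(-598 - 171, 1365) - 1702708) = (1013253 - 1817012)/((-1325 - 1*1365)/(8*(586 + (-598 - 171) + 8*(-598 - 171)*1365)) - 1702708) = -803759/((-1325 - 1365)/(8*(586 - 769 + 8*(-769)*1365)) - 1702708) = -803759/((⅛)*(-2690)/(586 - 769 - 8397480) - 1702708) = -803759/((⅛)*(-2690)/(-8397663) - 1702708) = -803759/((⅛)*(-1/8397663)*(-2690) - 1702708) = -803759/(1345/33590652 - 1702708) = -803759/(-57195071884271/33590652) = -803759*(-33590652/57195071884271) = 26998788860868/57195071884271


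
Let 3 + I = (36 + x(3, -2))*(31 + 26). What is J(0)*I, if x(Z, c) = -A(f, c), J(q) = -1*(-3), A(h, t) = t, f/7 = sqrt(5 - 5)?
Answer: 6489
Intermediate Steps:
f = 0 (f = 7*sqrt(5 - 5) = 7*sqrt(0) = 7*0 = 0)
J(q) = 3
x(Z, c) = -c
I = 2163 (I = -3 + (36 - 1*(-2))*(31 + 26) = -3 + (36 + 2)*57 = -3 + 38*57 = -3 + 2166 = 2163)
J(0)*I = 3*2163 = 6489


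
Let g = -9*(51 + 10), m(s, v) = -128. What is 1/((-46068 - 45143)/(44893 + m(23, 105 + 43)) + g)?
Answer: -44765/24667196 ≈ -0.0018148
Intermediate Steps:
g = -549 (g = -9*61 = -549)
1/((-46068 - 45143)/(44893 + m(23, 105 + 43)) + g) = 1/((-46068 - 45143)/(44893 - 128) - 549) = 1/(-91211/44765 - 549) = 1/(-24667196/44765) = -44765/24667196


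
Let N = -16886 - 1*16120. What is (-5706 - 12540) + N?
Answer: -51252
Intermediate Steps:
N = -33006 (N = -16886 - 16120 = -33006)
(-5706 - 12540) + N = (-5706 - 12540) - 33006 = -18246 - 33006 = -51252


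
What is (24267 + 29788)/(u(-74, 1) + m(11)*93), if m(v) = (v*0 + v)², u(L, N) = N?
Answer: 54055/11254 ≈ 4.8032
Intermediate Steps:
m(v) = v² (m(v) = (0 + v)² = v²)
(24267 + 29788)/(u(-74, 1) + m(11)*93) = (24267 + 29788)/(1 + 11²*93) = 54055/(1 + 121*93) = 54055/(1 + 11253) = 54055/11254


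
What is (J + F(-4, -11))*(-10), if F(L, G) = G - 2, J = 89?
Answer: -760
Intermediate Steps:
F(L, G) = -2 + G
(J + F(-4, -11))*(-10) = (89 + (-2 - 11))*(-10) = (89 - 13)*(-10) = 76*(-10) = -760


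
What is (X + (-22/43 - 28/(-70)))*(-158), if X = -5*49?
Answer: 8326442/215 ≈ 38728.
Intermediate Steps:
X = -245
(X + (-22/43 - 28/(-70)))*(-158) = (-245 + (-22/43 - 28/(-70)))*(-158) = (-245 + (-22*1/43 - 28*(-1/70)))*(-158) = (-245 + (-22/43 + ⅖))*(-158) = (-245 - 24/215)*(-158) = -52699/215*(-158) = 8326442/215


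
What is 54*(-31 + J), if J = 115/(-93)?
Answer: -53964/31 ≈ -1740.8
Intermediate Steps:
J = -115/93 (J = 115*(-1/93) = -115/93 ≈ -1.2366)
54*(-31 + J) = 54*(-31 - 115/93) = 54*(-2998/93) = -53964/31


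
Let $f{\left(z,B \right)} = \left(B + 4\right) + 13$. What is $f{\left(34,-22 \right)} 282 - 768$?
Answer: $-2178$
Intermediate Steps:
$f{\left(z,B \right)} = 17 + B$ ($f{\left(z,B \right)} = \left(4 + B\right) + 13 = 17 + B$)
$f{\left(34,-22 \right)} 282 - 768 = \left(17 - 22\right) 282 - 768 = \left(-5\right) 282 - 768 = -1410 - 768 = -2178$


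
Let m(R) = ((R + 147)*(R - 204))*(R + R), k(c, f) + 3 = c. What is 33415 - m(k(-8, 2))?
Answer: -609865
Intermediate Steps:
k(c, f) = -3 + c
m(R) = 2*R*(-204 + R)*(147 + R) (m(R) = ((147 + R)*(-204 + R))*(2*R) = ((-204 + R)*(147 + R))*(2*R) = 2*R*(-204 + R)*(147 + R))
33415 - m(k(-8, 2)) = 33415 - 2*(-3 - 8)*(-29988 + (-3 - 8)**2 - 57*(-3 - 8)) = 33415 - 2*(-11)*(-29988 + (-11)**2 - 57*(-11)) = 33415 - 2*(-11)*(-29988 + 121 + 627) = 33415 - 2*(-11)*(-29240) = 33415 - 1*643280 = 33415 - 643280 = -609865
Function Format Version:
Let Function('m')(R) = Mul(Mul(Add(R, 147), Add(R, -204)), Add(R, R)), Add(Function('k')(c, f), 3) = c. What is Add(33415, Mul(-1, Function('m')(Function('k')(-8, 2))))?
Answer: -609865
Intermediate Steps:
Function('k')(c, f) = Add(-3, c)
Function('m')(R) = Mul(2, R, Add(-204, R), Add(147, R)) (Function('m')(R) = Mul(Mul(Add(147, R), Add(-204, R)), Mul(2, R)) = Mul(Mul(Add(-204, R), Add(147, R)), Mul(2, R)) = Mul(2, R, Add(-204, R), Add(147, R)))
Add(33415, Mul(-1, Function('m')(Function('k')(-8, 2)))) = Add(33415, Mul(-1, Mul(2, Add(-3, -8), Add(-29988, Pow(Add(-3, -8), 2), Mul(-57, Add(-3, -8)))))) = Add(33415, Mul(-1, Mul(2, -11, Add(-29988, Pow(-11, 2), Mul(-57, -11))))) = Add(33415, Mul(-1, Mul(2, -11, Add(-29988, 121, 627)))) = Add(33415, Mul(-1, Mul(2, -11, -29240))) = Add(33415, Mul(-1, 643280)) = Add(33415, -643280) = -609865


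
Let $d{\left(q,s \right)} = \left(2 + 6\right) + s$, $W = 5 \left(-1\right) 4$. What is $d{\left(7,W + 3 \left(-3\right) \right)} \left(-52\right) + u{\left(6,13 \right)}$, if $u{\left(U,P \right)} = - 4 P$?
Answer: $1040$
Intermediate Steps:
$W = -20$ ($W = \left(-5\right) 4 = -20$)
$d{\left(q,s \right)} = 8 + s$
$d{\left(7,W + 3 \left(-3\right) \right)} \left(-52\right) + u{\left(6,13 \right)} = \left(8 + \left(-20 + 3 \left(-3\right)\right)\right) \left(-52\right) - 52 = \left(8 - 29\right) \left(-52\right) - 52 = \left(-21\right) \left(-52\right) - 52 = 1092 - 52 = 1040$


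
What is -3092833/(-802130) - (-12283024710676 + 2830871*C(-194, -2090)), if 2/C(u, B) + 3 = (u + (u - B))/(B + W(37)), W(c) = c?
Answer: 11064451604295800933039/900791990 ≈ 1.2283e+13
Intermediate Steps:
C(u, B) = 2/(-3 + (-B + 2*u)/(37 + B)) (C(u, B) = 2/(-3 + (u + (u - B))/(B + 37)) = 2/(-3 + (-B + 2*u)/(37 + B)))
-3092833/(-802130) - (-12283024710676 + 2830871*C(-194, -2090)) = -3092833/(-802130) - (-12283024710676 + 5661742*(37 - 2090)/(-111 - 4*(-2090) + 2*(-194))) = -3092833*(-1/802130) - (-12283024710676 - 11623556326/(-111 + 8360 - 388)) = 3092833/802130 - 2830871/(1/(-4338956 + 2*(-2053)/7861)) = 3092833/802130 - 2830871/(1/(-4338956 + 2*(1/7861)*(-2053))) = 3092833/802130 - 2830871/(1/(-4338956 - 4106/7861)) = 3092833/802130 - 2830871/(1/(-34108537222/7861)) = 3092833/802130 - 2830871/(-7861/34108537222) = 3092833/802130 - 2830871*(-34108537222/7861) = 3092833/802130 + 96556868874180362/7861 = 11064451604295800933039/900791990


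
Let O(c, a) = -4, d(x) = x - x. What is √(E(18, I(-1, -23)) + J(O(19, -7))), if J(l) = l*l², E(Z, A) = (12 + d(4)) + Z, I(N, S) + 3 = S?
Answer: I*√34 ≈ 5.8309*I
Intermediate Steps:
I(N, S) = -3 + S
d(x) = 0
E(Z, A) = 12 + Z (E(Z, A) = (12 + 0) + Z = 12 + Z)
J(l) = l³
√(E(18, I(-1, -23)) + J(O(19, -7))) = √((12 + 18) + (-4)³) = √(30 - 64) = √(-34) = I*√34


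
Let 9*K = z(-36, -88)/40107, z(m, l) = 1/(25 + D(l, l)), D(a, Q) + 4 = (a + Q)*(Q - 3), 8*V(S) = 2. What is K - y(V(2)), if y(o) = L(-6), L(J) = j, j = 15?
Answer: -86831454464/5788763631 ≈ -15.000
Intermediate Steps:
V(S) = 1/4 (V(S) = (1/8)*2 = 1/4)
L(J) = 15
y(o) = 15
D(a, Q) = -4 + (-3 + Q)*(Q + a) (D(a, Q) = -4 + (a + Q)*(Q - 3) = -4 + (Q + a)*(-3 + Q) = -4 + (-3 + Q)*(Q + a))
z(m, l) = 1/(21 - 6*l + 2*l**2) (z(m, l) = 1/(25 + (-4 + l**2 - 3*l - 3*l + l*l)) = 1/(25 + (-4 + l**2 - 3*l - 3*l + l**2)) = 1/(25 + (-4 - 6*l + 2*l**2)) = 1/(21 - 6*l + 2*l**2))
K = 1/5788763631 (K = (1/((21 - 6*(-88) + 2*(-88)**2)*40107))/9 = ((1/40107)/(21 + 528 + 2*7744))/9 = ((1/40107)/(21 + 528 + 15488))/9 = ((1/40107)/16037)/9 = ((1/16037)*(1/40107))/9 = (1/9)*(1/643195959) = 1/5788763631 ≈ 1.7275e-10)
K - y(V(2)) = 1/5788763631 - 1*15 = 1/5788763631 - 15 = -86831454464/5788763631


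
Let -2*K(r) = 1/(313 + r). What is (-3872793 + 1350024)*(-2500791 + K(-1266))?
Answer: 12024797725069005/1906 ≈ 6.3089e+12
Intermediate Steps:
K(r) = -1/(2*(313 + r))
(-3872793 + 1350024)*(-2500791 + K(-1266)) = (-3872793 + 1350024)*(-2500791 - 1/(626 + 2*(-1266))) = -2522769*(-2500791 - 1/(626 - 2532)) = -2522769*(-2500791 - 1/(-1906)) = -2522769*(-2500791 - 1*(-1/1906)) = -2522769*(-2500791 + 1/1906) = -2522769*(-4766507645/1906) = 12024797725069005/1906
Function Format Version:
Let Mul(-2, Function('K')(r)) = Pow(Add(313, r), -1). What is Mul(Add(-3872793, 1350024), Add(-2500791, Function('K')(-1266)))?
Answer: Rational(12024797725069005, 1906) ≈ 6.3089e+12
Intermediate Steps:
Function('K')(r) = Mul(Rational(-1, 2), Pow(Add(313, r), -1))
Mul(Add(-3872793, 1350024), Add(-2500791, Function('K')(-1266))) = Mul(Add(-3872793, 1350024), Add(-2500791, Mul(-1, Pow(Add(626, Mul(2, -1266)), -1)))) = Mul(-2522769, Add(-2500791, Mul(-1, Pow(Add(626, -2532), -1)))) = Mul(-2522769, Add(-2500791, Mul(-1, Pow(-1906, -1)))) = Mul(-2522769, Add(-2500791, Mul(-1, Rational(-1, 1906)))) = Mul(-2522769, Add(-2500791, Rational(1, 1906))) = Mul(-2522769, Rational(-4766507645, 1906)) = Rational(12024797725069005, 1906)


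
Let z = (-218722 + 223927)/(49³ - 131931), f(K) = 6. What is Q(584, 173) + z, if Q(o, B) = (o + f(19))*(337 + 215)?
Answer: 4651356555/14282 ≈ 3.2568e+5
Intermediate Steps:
Q(o, B) = 3312 + 552*o (Q(o, B) = (o + 6)*(337 + 215) = (6 + o)*552 = 3312 + 552*o)
z = -5205/14282 (z = 5205/(117649 - 131931) = 5205/(-14282) = 5205*(-1/14282) = -5205/14282 ≈ -0.36444)
Q(584, 173) + z = (3312 + 552*584) - 5205/14282 = (3312 + 322368) - 5205/14282 = 325680 - 5205/14282 = 4651356555/14282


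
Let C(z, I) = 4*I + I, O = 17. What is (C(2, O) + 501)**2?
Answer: 343396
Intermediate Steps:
C(z, I) = 5*I
(C(2, O) + 501)**2 = (5*17 + 501)**2 = (85 + 501)**2 = 586**2 = 343396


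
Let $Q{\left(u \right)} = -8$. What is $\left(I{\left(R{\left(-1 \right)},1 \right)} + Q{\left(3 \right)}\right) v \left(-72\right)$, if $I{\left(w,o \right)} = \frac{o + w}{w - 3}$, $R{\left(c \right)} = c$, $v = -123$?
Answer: $-70848$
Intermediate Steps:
$I{\left(w,o \right)} = \frac{o + w}{-3 + w}$
$\left(I{\left(R{\left(-1 \right)},1 \right)} + Q{\left(3 \right)}\right) v \left(-72\right) = \left(\frac{1 - 1}{-3 - 1} - 8\right) \left(-123\right) \left(-72\right) = \left(\frac{1}{-4} \cdot 0 - 8\right) \left(-123\right) \left(-72\right) = \left(\left(- \frac{1}{4}\right) 0 - 8\right) \left(-123\right) \left(-72\right) = \left(0 - 8\right) \left(-123\right) \left(-72\right) = \left(-8\right) \left(-123\right) \left(-72\right) = 984 \left(-72\right) = -70848$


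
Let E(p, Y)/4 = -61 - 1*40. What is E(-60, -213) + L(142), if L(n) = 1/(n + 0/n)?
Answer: -57367/142 ≈ -403.99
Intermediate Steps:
E(p, Y) = -404 (E(p, Y) = 4*(-61 - 1*40) = 4*(-61 - 40) = 4*(-101) = -404)
L(n) = 1/n (L(n) = 1/(n + 0) = 1/n)
E(-60, -213) + L(142) = -404 + 1/142 = -57367/142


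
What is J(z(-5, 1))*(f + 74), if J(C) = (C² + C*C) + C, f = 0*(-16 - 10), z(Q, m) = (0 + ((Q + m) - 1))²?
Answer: 94350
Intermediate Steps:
z(Q, m) = (-1 + Q + m)² (z(Q, m) = (0 + (-1 + Q + m))² = (-1 + Q + m)²)
f = 0 (f = 0*(-26) = 0)
J(C) = C + 2*C² (J(C) = (C² + C²) + C = 2*C² + C = C + 2*C²)
J(z(-5, 1))*(f + 74) = ((-1 - 5 + 1)²*(1 + 2*(-1 - 5 + 1)²))*(0 + 74) = ((-5)²*(1 + 2*(-5)²))*74 = (25*(1 + 2*25))*74 = (25*(1 + 50))*74 = (25*51)*74 = 1275*74 = 94350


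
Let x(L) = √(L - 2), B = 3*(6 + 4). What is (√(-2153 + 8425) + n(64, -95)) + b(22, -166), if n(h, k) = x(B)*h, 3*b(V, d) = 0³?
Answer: 56*√2 + 128*√7 ≈ 417.85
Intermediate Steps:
B = 30 (B = 3*10 = 30)
x(L) = √(-2 + L)
b(V, d) = 0 (b(V, d) = (⅓)*0³ = (⅓)*0 = 0)
n(h, k) = 2*h*√7 (n(h, k) = √(-2 + 30)*h = √28*h = (2*√7)*h = 2*h*√7)
(√(-2153 + 8425) + n(64, -95)) + b(22, -166) = (√(-2153 + 8425) + 2*64*√7) + 0 = (√6272 + 128*√7) + 0 = (56*√2 + 128*√7) + 0 = 56*√2 + 128*√7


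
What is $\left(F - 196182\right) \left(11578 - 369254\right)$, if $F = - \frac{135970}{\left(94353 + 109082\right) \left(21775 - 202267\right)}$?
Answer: $\frac{128825724222250856746}{1835919501} \approx 7.017 \cdot 10^{10}$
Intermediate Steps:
$F = \frac{13597}{3671839002}$ ($F = - \frac{135970}{203435 \left(-180492\right)} = - \frac{135970}{-36718390020} = \left(-135970\right) \left(- \frac{1}{36718390020}\right) = \frac{13597}{3671839002} \approx 3.703 \cdot 10^{-6}$)
$\left(F - 196182\right) \left(11578 - 369254\right) = \left(\frac{13597}{3671839002} - 196182\right) \left(11578 - 369254\right) = \left(\frac{13597}{3671839002} - 196182\right) \left(-357676\right) = \left(- \frac{720348719076767}{3671839002}\right) \left(-357676\right) = \frac{128825724222250856746}{1835919501}$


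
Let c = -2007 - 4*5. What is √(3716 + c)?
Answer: √1689 ≈ 41.097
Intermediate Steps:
c = -2027 (c = -2007 - 20 = -2027)
√(3716 + c) = √(3716 - 2027) = √1689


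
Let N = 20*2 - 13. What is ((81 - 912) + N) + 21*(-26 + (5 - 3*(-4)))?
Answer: -993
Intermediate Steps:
N = 27 (N = 40 - 13 = 27)
((81 - 912) + N) + 21*(-26 + (5 - 3*(-4))) = ((81 - 912) + 27) + 21*(-26 + (5 - 3*(-4))) = (-831 + 27) + 21*(-26 + (5 + 12)) = -804 + 21*(-26 + 17) = -804 + 21*(-9) = -804 - 189 = -993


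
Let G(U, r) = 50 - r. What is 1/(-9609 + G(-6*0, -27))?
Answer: -1/9532 ≈ -0.00010491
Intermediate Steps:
1/(-9609 + G(-6*0, -27)) = 1/(-9609 + (50 - 1*(-27))) = 1/(-9609 + (50 + 27)) = 1/(-9609 + 77) = 1/(-9532) = -1/9532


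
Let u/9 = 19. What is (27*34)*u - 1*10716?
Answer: 146262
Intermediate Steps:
u = 171 (u = 9*19 = 171)
(27*34)*u - 1*10716 = (27*34)*171 - 1*10716 = 918*171 - 10716 = 156978 - 10716 = 146262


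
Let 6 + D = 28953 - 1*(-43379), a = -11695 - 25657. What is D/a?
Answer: -1247/644 ≈ -1.9363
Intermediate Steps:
a = -37352
D = 72326 (D = -6 + (28953 - 1*(-43379)) = -6 + (28953 + 43379) = -6 + 72332 = 72326)
D/a = 72326/(-37352) = 72326*(-1/37352) = -1247/644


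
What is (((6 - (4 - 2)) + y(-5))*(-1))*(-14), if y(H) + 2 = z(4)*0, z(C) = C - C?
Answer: 28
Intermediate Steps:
z(C) = 0
y(H) = -2 (y(H) = -2 + 0*0 = -2 + 0 = -2)
(((6 - (4 - 2)) + y(-5))*(-1))*(-14) = (((6 - (4 - 2)) - 2)*(-1))*(-14) = (((6 - 1*2) - 2)*(-1))*(-14) = (((6 - 2) - 2)*(-1))*(-14) = ((4 - 2)*(-1))*(-14) = (2*(-1))*(-14) = -2*(-14) = 28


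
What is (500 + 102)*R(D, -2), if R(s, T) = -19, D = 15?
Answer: -11438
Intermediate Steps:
(500 + 102)*R(D, -2) = (500 + 102)*(-19) = 602*(-19) = -11438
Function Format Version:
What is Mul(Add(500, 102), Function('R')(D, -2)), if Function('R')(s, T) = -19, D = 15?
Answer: -11438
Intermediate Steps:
Mul(Add(500, 102), Function('R')(D, -2)) = Mul(Add(500, 102), -19) = Mul(602, -19) = -11438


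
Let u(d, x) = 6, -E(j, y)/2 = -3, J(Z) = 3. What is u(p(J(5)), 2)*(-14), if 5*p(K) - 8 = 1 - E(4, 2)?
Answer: -84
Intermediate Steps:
E(j, y) = 6 (E(j, y) = -2*(-3) = 6)
p(K) = 3/5 (p(K) = 8/5 + (1 - 1*6)/5 = 8/5 + (1 - 6)/5 = 8/5 + (1/5)*(-5) = 8/5 - 1 = 3/5)
u(p(J(5)), 2)*(-14) = 6*(-14) = -84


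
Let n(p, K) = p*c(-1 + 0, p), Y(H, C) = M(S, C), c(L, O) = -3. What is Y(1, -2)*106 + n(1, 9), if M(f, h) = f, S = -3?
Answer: -321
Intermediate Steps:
Y(H, C) = -3
n(p, K) = -3*p (n(p, K) = p*(-3) = -3*p)
Y(1, -2)*106 + n(1, 9) = -3*106 - 3*1 = -318 - 3 = -321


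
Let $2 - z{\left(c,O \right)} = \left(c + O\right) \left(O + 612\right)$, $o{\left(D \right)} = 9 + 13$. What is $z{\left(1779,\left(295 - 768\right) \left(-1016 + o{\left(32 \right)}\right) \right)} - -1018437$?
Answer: $-222176533895$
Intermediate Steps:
$o{\left(D \right)} = 22$
$z{\left(c,O \right)} = 2 - \left(612 + O\right) \left(O + c\right)$ ($z{\left(c,O \right)} = 2 - \left(c + O\right) \left(O + 612\right) = 2 - \left(O + c\right) \left(612 + O\right) = 2 - \left(612 + O\right) \left(O + c\right)$)
$z{\left(1779,\left(295 - 768\right) \left(-1016 + o{\left(32 \right)}\right) \right)} - -1018437 = \left(2 - \left(\left(295 - 768\right) \left(-1016 + 22\right)\right)^{2} - 612 \left(295 - 768\right) \left(-1016 + 22\right) - 1088748 - \left(295 - 768\right) \left(-1016 + 22\right) 1779\right) - -1018437 = \left(2 - \left(\left(-473\right) \left(-994\right)\right)^{2} - 612 \left(\left(-473\right) \left(-994\right)\right) - 1088748 - \left(-473\right) \left(-994\right) 1779\right) + 1018437 = \left(2 - 470162^{2} - 287739144 - 1088748 - 470162 \cdot 1779\right) + 1018437 = \left(2 - 221052306244 - 287739144 - 1088748 - 836418198\right) + 1018437 = -222177552332 + 1018437 = -222176533895$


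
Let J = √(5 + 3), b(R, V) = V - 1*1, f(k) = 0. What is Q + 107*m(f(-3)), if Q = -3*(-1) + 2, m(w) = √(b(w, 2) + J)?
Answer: 5 + 107*√(1 + 2*√2) ≈ 214.36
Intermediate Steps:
b(R, V) = -1 + V (b(R, V) = V - 1 = -1 + V)
J = 2*√2 (J = √8 = 2*√2 ≈ 2.8284)
m(w) = √(1 + 2*√2) (m(w) = √((-1 + 2) + 2*√2) = √(1 + 2*√2))
Q = 5 (Q = 3 + 2 = 5)
Q + 107*m(f(-3)) = 5 + 107*√(1 + 2*√2)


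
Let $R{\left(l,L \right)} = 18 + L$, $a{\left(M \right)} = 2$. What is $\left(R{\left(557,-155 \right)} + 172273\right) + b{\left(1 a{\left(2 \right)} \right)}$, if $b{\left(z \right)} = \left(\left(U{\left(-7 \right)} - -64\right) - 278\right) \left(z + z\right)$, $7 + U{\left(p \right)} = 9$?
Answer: $171288$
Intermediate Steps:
$U{\left(p \right)} = 2$ ($U{\left(p \right)} = -7 + 9 = 2$)
$b{\left(z \right)} = - 424 z$ ($b{\left(z \right)} = \left(\left(2 - -64\right) - 278\right) \left(z + z\right) = \left(\left(2 + 64\right) - 278\right) 2 z = \left(66 - 278\right) 2 z = - 212 \cdot 2 z = - 424 z$)
$\left(R{\left(557,-155 \right)} + 172273\right) + b{\left(1 a{\left(2 \right)} \right)} = \left(\left(18 - 155\right) + 172273\right) - 424 \cdot 1 \cdot 2 = \left(-137 + 172273\right) - 848 = 172136 - 848 = 171288$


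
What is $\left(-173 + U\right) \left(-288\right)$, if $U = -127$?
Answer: $86400$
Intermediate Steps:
$\left(-173 + U\right) \left(-288\right) = \left(-173 - 127\right) \left(-288\right) = \left(-300\right) \left(-288\right) = 86400$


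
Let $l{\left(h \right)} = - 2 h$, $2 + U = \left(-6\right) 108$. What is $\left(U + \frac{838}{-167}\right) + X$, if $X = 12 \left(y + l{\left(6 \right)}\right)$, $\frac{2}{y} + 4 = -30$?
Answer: $- \frac{2270416}{2839} \approx -799.72$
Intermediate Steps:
$y = - \frac{1}{17}$ ($y = \frac{2}{-4 - 30} = \frac{2}{-34} = 2 \left(- \frac{1}{34}\right) = - \frac{1}{17} \approx -0.058824$)
$U = -650$ ($U = -2 - 648 = -650$)
$X = - \frac{2460}{17}$ ($X = 12 \left(- \frac{1}{17} - 12\right) = 12 \left(- \frac{205}{17}\right) = - \frac{2460}{17} \approx -144.71$)
$\left(U + \frac{838}{-167}\right) + X = \left(-650 + \frac{838}{-167}\right) - \frac{2460}{17} = \left(-650 + 838 \left(- \frac{1}{167}\right)\right) - \frac{2460}{17} = \left(-650 - \frac{838}{167}\right) - \frac{2460}{17} = - \frac{109388}{167} - \frac{2460}{17} = - \frac{2270416}{2839}$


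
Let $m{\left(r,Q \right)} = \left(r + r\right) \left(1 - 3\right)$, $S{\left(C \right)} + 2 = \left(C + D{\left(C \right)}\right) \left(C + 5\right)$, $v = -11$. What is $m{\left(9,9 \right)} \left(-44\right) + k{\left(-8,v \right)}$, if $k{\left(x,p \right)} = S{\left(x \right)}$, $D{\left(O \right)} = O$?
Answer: $1630$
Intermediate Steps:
$S{\left(C \right)} = -2 + 2 C \left(5 + C\right)$ ($S{\left(C \right)} = -2 + \left(C + C\right) \left(C + 5\right) = -2 + 2 C \left(5 + C\right)$)
$m{\left(r,Q \right)} = - 4 r$ ($m{\left(r,Q \right)} = 2 r \left(-2\right) = - 4 r$)
$k{\left(x,p \right)} = -2 + 2 x^{2} + 10 x$
$m{\left(9,9 \right)} \left(-44\right) + k{\left(-8,v \right)} = \left(-4\right) 9 \left(-44\right) + \left(-2 + 2 \left(-8\right)^{2} + 10 \left(-8\right)\right) = \left(-36\right) \left(-44\right) - -46 = 1584 - -46 = 1584 + 46 = 1630$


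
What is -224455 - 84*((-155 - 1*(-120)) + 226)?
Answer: -240499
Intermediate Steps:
-224455 - 84*((-155 - 1*(-120)) + 226) = -224455 - 84*((-155 + 120) + 226) = -224455 - 84*(-35 + 226) = -224455 - 84*191 = -224455 - 1*16044 = -224455 - 16044 = -240499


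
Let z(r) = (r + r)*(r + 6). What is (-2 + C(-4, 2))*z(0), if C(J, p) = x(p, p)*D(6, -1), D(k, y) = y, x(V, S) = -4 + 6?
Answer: 0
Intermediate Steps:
z(r) = 2*r*(6 + r) (z(r) = (2*r)*(6 + r) = 2*r*(6 + r))
x(V, S) = 2
C(J, p) = -2 (C(J, p) = 2*(-1) = -2)
(-2 + C(-4, 2))*z(0) = (-2 - 2)*(2*0*(6 + 0)) = -8*0*6 = -4*0 = 0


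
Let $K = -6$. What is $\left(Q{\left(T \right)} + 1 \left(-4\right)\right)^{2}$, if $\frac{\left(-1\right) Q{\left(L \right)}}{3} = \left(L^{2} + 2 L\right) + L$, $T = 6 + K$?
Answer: $16$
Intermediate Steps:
$T = 0$ ($T = 6 - 6 = 0$)
$Q{\left(L \right)} = - 9 L - 3 L^{2}$ ($Q{\left(L \right)} = - 3 \left(\left(L^{2} + 2 L\right) + L\right) = - 3 \left(L^{2} + 3 L\right) = - 9 L - 3 L^{2}$)
$\left(Q{\left(T \right)} + 1 \left(-4\right)\right)^{2} = \left(\left(-3\right) 0 \left(3 + 0\right) + 1 \left(-4\right)\right)^{2} = \left(\left(-3\right) 0 \cdot 3 - 4\right)^{2} = \left(0 - 4\right)^{2} = \left(-4\right)^{2} = 16$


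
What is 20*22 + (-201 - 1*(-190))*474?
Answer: -4774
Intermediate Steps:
20*22 + (-201 - 1*(-190))*474 = 440 + (-201 + 190)*474 = 440 - 11*474 = 440 - 5214 = -4774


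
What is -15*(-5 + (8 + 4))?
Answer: -105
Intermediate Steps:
-15*(-5 + (8 + 4)) = -15*(-5 + 12) = -15*7 = -105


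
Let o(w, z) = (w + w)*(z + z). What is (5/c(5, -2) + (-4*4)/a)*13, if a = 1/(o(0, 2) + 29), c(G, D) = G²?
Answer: -30147/5 ≈ -6029.4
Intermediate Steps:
o(w, z) = 4*w*z (o(w, z) = (2*w)*(2*z) = 4*w*z)
a = 1/29 (a = 1/(4*0*2 + 29) = 1/(0 + 29) = 1/29 ≈ 0.034483)
(5/c(5, -2) + (-4*4)/a)*13 = (5/(5²) + (-4*4)/(1/29))*13 = (5/25 - 16*29)*13 = (5*(1/25) - 464)*13 = (⅕ - 464)*13 = -2319/5*13 = -30147/5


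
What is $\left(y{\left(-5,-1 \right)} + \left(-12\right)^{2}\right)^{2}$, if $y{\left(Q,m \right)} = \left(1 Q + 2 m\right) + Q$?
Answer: $17424$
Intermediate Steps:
$y{\left(Q,m \right)} = 2 Q + 2 m$ ($y{\left(Q,m \right)} = \left(Q + 2 m\right) + Q = 2 Q + 2 m$)
$\left(y{\left(-5,-1 \right)} + \left(-12\right)^{2}\right)^{2} = \left(\left(2 \left(-5\right) + 2 \left(-1\right)\right) + \left(-12\right)^{2}\right)^{2} = \left(\left(-10 - 2\right) + 144\right)^{2} = \left(-12 + 144\right)^{2} = 132^{2} = 17424$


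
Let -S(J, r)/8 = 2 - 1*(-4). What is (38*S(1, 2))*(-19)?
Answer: 34656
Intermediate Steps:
S(J, r) = -48 (S(J, r) = -8*(2 - 1*(-4)) = -8*(2 + 4) = -8*6 = -48)
(38*S(1, 2))*(-19) = (38*(-48))*(-19) = -1824*(-19) = 34656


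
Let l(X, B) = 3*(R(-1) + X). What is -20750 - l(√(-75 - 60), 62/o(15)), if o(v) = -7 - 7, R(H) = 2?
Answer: -20756 - 9*I*√15 ≈ -20756.0 - 34.857*I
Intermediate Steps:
o(v) = -14
l(X, B) = 6 + 3*X (l(X, B) = 3*(2 + X) = 6 + 3*X)
-20750 - l(√(-75 - 60), 62/o(15)) = -20750 - (6 + 3*√(-75 - 60)) = -20750 - (6 + 3*√(-135)) = -20750 - (6 + 3*(3*I*√15)) = -20750 - (6 + 9*I*√15) = -20750 + (-6 - 9*I*√15) = -20756 - 9*I*√15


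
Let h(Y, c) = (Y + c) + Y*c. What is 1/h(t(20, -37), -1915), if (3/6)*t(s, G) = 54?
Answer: -1/208627 ≈ -4.7932e-6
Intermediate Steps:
t(s, G) = 108 (t(s, G) = 2*54 = 108)
h(Y, c) = Y + c + Y*c
1/h(t(20, -37), -1915) = 1/(108 - 1915 + 108*(-1915)) = 1/(108 - 1915 - 206820) = 1/(-208627) = -1/208627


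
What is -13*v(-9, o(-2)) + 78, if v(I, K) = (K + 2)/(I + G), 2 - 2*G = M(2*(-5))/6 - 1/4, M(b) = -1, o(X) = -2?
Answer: 78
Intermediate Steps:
G = 29/24 (G = 1 - (-1/6 - 1/4)/2 = 1 - (-1*⅙ - 1*¼)/2 = 1 - (-⅙ - ¼)/2 = 1 - ½*(-5/12) = 1 + 5/24 = 29/24 ≈ 1.2083)
v(I, K) = (2 + K)/(29/24 + I) (v(I, K) = (K + 2)/(I + 29/24) = (2 + K)/(29/24 + I))
-13*v(-9, o(-2)) + 78 = -312*(2 - 2)/(29 + 24*(-9)) + 78 = -312*0/(29 - 216) + 78 = -312*0/(-187) + 78 = -312*(-1)*0/187 + 78 = -13*0 + 78 = 0 + 78 = 78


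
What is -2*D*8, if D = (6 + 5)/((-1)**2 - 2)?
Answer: 176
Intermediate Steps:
D = -11 (D = 11/(1 - 2) = 11/(-1) = 11*(-1) = -11)
-2*D*8 = -2*(-11)*8 = 22*8 = 176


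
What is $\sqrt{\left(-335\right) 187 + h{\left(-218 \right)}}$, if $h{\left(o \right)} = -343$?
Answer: $2 i \sqrt{15747} \approx 250.97 i$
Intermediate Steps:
$\sqrt{\left(-335\right) 187 + h{\left(-218 \right)}} = \sqrt{\left(-335\right) 187 - 343} = \sqrt{-62645 - 343} = \sqrt{-62988} = 2 i \sqrt{15747}$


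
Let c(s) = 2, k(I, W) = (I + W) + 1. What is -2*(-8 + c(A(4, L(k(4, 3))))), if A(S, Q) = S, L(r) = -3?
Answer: 12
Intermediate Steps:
k(I, W) = 1 + I + W
-2*(-8 + c(A(4, L(k(4, 3))))) = -2*(-8 + 2) = -2*(-6) = 12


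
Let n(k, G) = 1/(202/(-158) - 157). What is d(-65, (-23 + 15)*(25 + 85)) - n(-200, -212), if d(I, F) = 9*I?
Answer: -7314761/12504 ≈ -584.99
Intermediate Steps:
n(k, G) = -79/12504 (n(k, G) = 1/(202*(-1/158) - 157) = 1/(-101/79 - 157) = 1/(-12504/79) = -79/12504)
d(-65, (-23 + 15)*(25 + 85)) - n(-200, -212) = 9*(-65) - 1*(-79/12504) = -585 + 79/12504 = -7314761/12504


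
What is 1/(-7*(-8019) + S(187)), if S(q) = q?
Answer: 1/56320 ≈ 1.7756e-5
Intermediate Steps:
1/(-7*(-8019) + S(187)) = 1/(-7*(-8019) + 187) = 1/(56133 + 187) = 1/56320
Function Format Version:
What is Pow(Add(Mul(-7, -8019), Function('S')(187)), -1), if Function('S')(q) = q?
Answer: Rational(1, 56320) ≈ 1.7756e-5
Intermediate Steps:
Pow(Add(Mul(-7, -8019), Function('S')(187)), -1) = Pow(Add(Mul(-7, -8019), 187), -1) = Pow(Add(56133, 187), -1) = Pow(56320, -1) = Rational(1, 56320)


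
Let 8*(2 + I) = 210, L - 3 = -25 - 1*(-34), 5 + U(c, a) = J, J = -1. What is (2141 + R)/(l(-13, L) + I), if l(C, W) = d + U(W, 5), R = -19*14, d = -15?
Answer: 7500/13 ≈ 576.92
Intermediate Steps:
U(c, a) = -6 (U(c, a) = -5 - 1 = -6)
L = 12 (L = 3 + (-25 - 1*(-34)) = 3 + (-25 + 34) = 3 + 9 = 12)
R = -266
l(C, W) = -21 (l(C, W) = -15 - 6 = -21)
I = 97/4 (I = -2 + (⅛)*210 = -2 + 105/4 = 97/4 ≈ 24.250)
(2141 + R)/(l(-13, L) + I) = (2141 - 266)/(-21 + 97/4) = 1875/(13/4) = 1875*(4/13) = 7500/13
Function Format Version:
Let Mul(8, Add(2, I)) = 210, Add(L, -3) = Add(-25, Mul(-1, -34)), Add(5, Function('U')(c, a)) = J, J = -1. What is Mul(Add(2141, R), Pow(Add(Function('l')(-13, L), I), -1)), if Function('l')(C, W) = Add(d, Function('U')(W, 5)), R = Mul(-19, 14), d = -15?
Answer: Rational(7500, 13) ≈ 576.92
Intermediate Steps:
Function('U')(c, a) = -6 (Function('U')(c, a) = Add(-5, -1) = -6)
L = 12 (L = Add(3, Add(-25, Mul(-1, -34))) = Add(3, Add(-25, 34)) = Add(3, 9) = 12)
R = -266
Function('l')(C, W) = -21 (Function('l')(C, W) = Add(-15, -6) = -21)
I = Rational(97, 4) (I = Add(-2, Mul(Rational(1, 8), 210)) = Add(-2, Rational(105, 4)) = Rational(97, 4) ≈ 24.250)
Mul(Add(2141, R), Pow(Add(Function('l')(-13, L), I), -1)) = Mul(Add(2141, -266), Pow(Add(-21, Rational(97, 4)), -1)) = Mul(1875, Pow(Rational(13, 4), -1)) = Mul(1875, Rational(4, 13)) = Rational(7500, 13)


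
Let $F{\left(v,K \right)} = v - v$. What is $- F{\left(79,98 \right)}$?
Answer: $0$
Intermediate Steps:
$F{\left(v,K \right)} = 0$
$- F{\left(79,98 \right)} = \left(-1\right) 0 = 0$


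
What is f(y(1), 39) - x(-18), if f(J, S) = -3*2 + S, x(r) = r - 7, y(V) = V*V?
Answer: 58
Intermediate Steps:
y(V) = V²
x(r) = -7 + r
f(J, S) = -6 + S
f(y(1), 39) - x(-18) = (-6 + 39) - (-7 - 18) = 33 - 1*(-25) = 33 + 25 = 58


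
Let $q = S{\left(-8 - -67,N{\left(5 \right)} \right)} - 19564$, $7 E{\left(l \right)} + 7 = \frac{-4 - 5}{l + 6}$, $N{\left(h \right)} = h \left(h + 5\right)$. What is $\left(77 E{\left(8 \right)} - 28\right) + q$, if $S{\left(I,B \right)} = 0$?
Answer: $- \frac{275465}{14} \approx -19676.0$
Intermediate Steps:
$N{\left(h \right)} = h \left(5 + h\right)$
$E{\left(l \right)} = -1 - \frac{9}{7 \left(6 + l\right)}$ ($E{\left(l \right)} = -1 + \frac{\left(-4 - 5\right) \frac{1}{l + 6}}{7} = -1 + \frac{\left(-9\right) \frac{1}{6 + l}}{7} = -1 - \frac{9}{7 \left(6 + l\right)}$)
$q = -19564$ ($q = 0 - 19564 = -19564$)
$\left(77 E{\left(8 \right)} - 28\right) + q = \left(77 \frac{- \frac{51}{7} - 8}{6 + 8} - 28\right) - 19564 = \left(77 \frac{- \frac{51}{7} - 8}{14} - 28\right) - 19564 = \left(77 \cdot \frac{1}{14} \left(- \frac{107}{7}\right) - 28\right) - 19564 = \left(77 \left(- \frac{107}{98}\right) - 28\right) - 19564 = \left(- \frac{1177}{14} - 28\right) - 19564 = - \frac{1569}{14} - 19564 = - \frac{275465}{14}$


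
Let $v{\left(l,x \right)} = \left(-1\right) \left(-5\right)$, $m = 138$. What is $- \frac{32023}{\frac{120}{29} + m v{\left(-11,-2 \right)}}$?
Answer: $- \frac{928667}{20130} \approx -46.133$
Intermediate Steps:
$v{\left(l,x \right)} = 5$
$- \frac{32023}{\frac{120}{29} + m v{\left(-11,-2 \right)}} = - \frac{32023}{\frac{120}{29} + 138 \cdot 5} = - \frac{32023}{120 \cdot \frac{1}{29} + 690} = - \frac{32023}{\frac{120}{29} + 690} = - \frac{32023}{\frac{20130}{29}} = \left(-32023\right) \frac{29}{20130} = - \frac{928667}{20130}$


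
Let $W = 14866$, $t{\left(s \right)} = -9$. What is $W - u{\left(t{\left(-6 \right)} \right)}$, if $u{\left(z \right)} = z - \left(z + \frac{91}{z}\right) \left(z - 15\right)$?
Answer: $\frac{46001}{3} \approx 15334.0$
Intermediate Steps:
$u{\left(z \right)} = z - \left(-15 + z\right) \left(z + \frac{91}{z}\right)$ ($u{\left(z \right)} = z - \left(z + \frac{91}{z}\right) \left(-15 + z\right) = z - \left(-15 + z\right) \left(z + \frac{91}{z}\right)$)
$W - u{\left(t{\left(-6 \right)} \right)} = 14866 - \left(-91 - \left(-9\right)^{2} + 16 \left(-9\right) + \frac{1365}{-9}\right) = 14866 - \left(-91 - 81 - 144 + 1365 \left(- \frac{1}{9}\right)\right) = 14866 - \left(-91 - 81 - 144 - \frac{455}{3}\right) = 14866 - - \frac{1403}{3} = 14866 + \frac{1403}{3} = \frac{46001}{3}$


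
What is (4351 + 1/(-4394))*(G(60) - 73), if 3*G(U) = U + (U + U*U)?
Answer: 22311047931/4394 ≈ 5.0776e+6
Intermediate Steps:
G(U) = U²/3 + 2*U/3 (G(U) = (U + (U + U*U))/3 = (U + (U + U²))/3 = (U² + 2*U)/3 = U²/3 + 2*U/3)
(4351 + 1/(-4394))*(G(60) - 73) = (4351 + 1/(-4394))*((⅓)*60*(2 + 60) - 73) = (4351 - 1/4394)*((⅓)*60*62 - 73) = 19118293*(1240 - 73)/4394 = (19118293/4394)*1167 = 22311047931/4394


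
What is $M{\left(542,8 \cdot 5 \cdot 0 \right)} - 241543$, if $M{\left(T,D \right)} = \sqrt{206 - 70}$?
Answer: $-241543 + 2 \sqrt{34} \approx -2.4153 \cdot 10^{5}$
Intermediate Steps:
$M{\left(T,D \right)} = 2 \sqrt{34}$ ($M{\left(T,D \right)} = \sqrt{136} = 2 \sqrt{34}$)
$M{\left(542,8 \cdot 5 \cdot 0 \right)} - 241543 = 2 \sqrt{34} - 241543 = -241543 + 2 \sqrt{34}$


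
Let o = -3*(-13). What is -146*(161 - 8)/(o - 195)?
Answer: 3723/26 ≈ 143.19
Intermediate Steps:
o = 39
-146*(161 - 8)/(o - 195) = -146*(161 - 8)/(39 - 195) = -22338/(-156) = -22338*(-1)/156 = -146*(-51/52) = 3723/26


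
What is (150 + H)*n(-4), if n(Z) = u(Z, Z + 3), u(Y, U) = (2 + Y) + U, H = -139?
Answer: -33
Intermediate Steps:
u(Y, U) = 2 + U + Y
n(Z) = 5 + 2*Z (n(Z) = 2 + (Z + 3) + Z = 2 + (3 + Z) + Z = 5 + 2*Z)
(150 + H)*n(-4) = (150 - 139)*(5 + 2*(-4)) = 11*(5 - 8) = 11*(-3) = -33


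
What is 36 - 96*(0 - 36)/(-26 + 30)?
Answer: 900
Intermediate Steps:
36 - 96*(0 - 36)/(-26 + 30) = 36 - (-3456)/4 = 36 - 96*(-9) = 36 + 864 = 900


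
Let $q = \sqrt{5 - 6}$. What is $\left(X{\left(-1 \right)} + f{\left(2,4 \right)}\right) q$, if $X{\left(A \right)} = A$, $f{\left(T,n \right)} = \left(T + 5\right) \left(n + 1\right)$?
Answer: $34 i \approx 34.0 i$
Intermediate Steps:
$f{\left(T,n \right)} = \left(1 + n\right) \left(5 + T\right)$ ($f{\left(T,n \right)} = \left(5 + T\right) \left(1 + n\right) = \left(1 + n\right) \left(5 + T\right)$)
$q = i$ ($q = \sqrt{-1} = i \approx 1.0 i$)
$\left(X{\left(-1 \right)} + f{\left(2,4 \right)}\right) q = \left(-1 + \left(5 + 2 + 5 \cdot 4 + 2 \cdot 4\right)\right) i = \left(-1 + \left(5 + 2 + 20 + 8\right)\right) i = \left(-1 + 35\right) i = 34 i$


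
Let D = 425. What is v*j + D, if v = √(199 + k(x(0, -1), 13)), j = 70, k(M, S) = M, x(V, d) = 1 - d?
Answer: 425 + 70*√201 ≈ 1417.4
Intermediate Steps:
v = √201 (v = √(199 + (1 - 1*(-1))) = √(199 + (1 + 1)) = √(199 + 2) = √201 ≈ 14.177)
v*j + D = √201*70 + 425 = 70*√201 + 425 = 425 + 70*√201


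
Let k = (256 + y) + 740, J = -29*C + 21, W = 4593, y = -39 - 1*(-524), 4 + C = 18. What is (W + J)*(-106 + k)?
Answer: 5786000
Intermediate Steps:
C = 14 (C = -4 + 18 = 14)
y = 485 (y = -39 + 524 = 485)
J = -385 (J = -29*14 + 21 = -406 + 21 = -385)
k = 1481 (k = (256 + 485) + 740 = 741 + 740 = 1481)
(W + J)*(-106 + k) = (4593 - 385)*(-106 + 1481) = 4208*1375 = 5786000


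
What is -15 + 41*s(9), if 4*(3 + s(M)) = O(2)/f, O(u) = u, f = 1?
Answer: -235/2 ≈ -117.50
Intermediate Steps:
s(M) = -5/2 (s(M) = -3 + (2/1)/4 = -3 + (2*1)/4 = -3 + (¼)*2 = -3 + ½ = -5/2)
-15 + 41*s(9) = -15 + 41*(-5/2) = -15 - 205/2 = -235/2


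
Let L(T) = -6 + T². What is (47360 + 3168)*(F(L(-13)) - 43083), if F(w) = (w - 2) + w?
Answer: -2160526752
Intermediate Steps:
F(w) = -2 + 2*w (F(w) = (-2 + w) + w = -2 + 2*w)
(47360 + 3168)*(F(L(-13)) - 43083) = (47360 + 3168)*((-2 + 2*(-6 + (-13)²)) - 43083) = 50528*((-2 + 2*(-6 + 169)) - 43083) = 50528*((-2 + 2*163) - 43083) = 50528*((-2 + 326) - 43083) = 50528*(324 - 43083) = 50528*(-42759) = -2160526752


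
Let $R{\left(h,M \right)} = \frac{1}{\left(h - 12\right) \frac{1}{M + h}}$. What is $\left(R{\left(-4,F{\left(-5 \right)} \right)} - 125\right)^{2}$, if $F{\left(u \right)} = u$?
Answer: $\frac{3964081}{256} \approx 15485.0$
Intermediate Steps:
$R{\left(h,M \right)} = \frac{M + h}{-12 + h}$ ($R{\left(h,M \right)} = \frac{1}{\left(-12 + h\right) \frac{1}{M + h}} = \frac{1}{\frac{1}{M + h} \left(-12 + h\right)} = \frac{M + h}{-12 + h}$)
$\left(R{\left(-4,F{\left(-5 \right)} \right)} - 125\right)^{2} = \left(\frac{-5 - 4}{-12 - 4} - 125\right)^{2} = \left(\frac{1}{-16} \left(-9\right) - 125\right)^{2} = \left(\left(- \frac{1}{16}\right) \left(-9\right) - 125\right)^{2} = \left(\frac{9}{16} - 125\right)^{2} = \left(- \frac{1991}{16}\right)^{2} = \frac{3964081}{256}$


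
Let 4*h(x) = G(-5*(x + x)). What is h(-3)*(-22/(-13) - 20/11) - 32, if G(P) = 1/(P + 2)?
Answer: -292873/9152 ≈ -32.001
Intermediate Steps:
G(P) = 1/(2 + P)
h(x) = 1/(4*(2 - 10*x)) (h(x) = 1/(4*(2 - 5*(x + x))) = 1/(4*(2 - 10*x)))
h(-3)*(-22/(-13) - 20/11) - 32 = (-1/(-8 + 40*(-3)))*(-22/(-13) - 20/11) - 32 = (-1/(-8 - 120))*(-22*(-1/13) - 20*1/11) - 32 = (-1/(-128))*(22/13 - 20/11) - 32 = -1*(-1/128)*(-18/143) - 32 = (1/128)*(-18/143) - 32 = -9/9152 - 32 = -292873/9152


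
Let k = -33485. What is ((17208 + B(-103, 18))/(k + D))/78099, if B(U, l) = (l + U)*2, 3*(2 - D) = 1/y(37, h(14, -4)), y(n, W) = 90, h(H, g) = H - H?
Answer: -219060/33621288509 ≈ -6.5155e-6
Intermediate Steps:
h(H, g) = 0
D = 539/270 (D = 2 - 1/3/90 = 2 - 1/3*1/90 = 2 - 1/270 = 539/270 ≈ 1.9963)
B(U, l) = 2*U + 2*l (B(U, l) = (U + l)*2 = 2*U + 2*l)
((17208 + B(-103, 18))/(k + D))/78099 = ((17208 + (2*(-103) + 2*18))/(-33485 + 539/270))/78099 = ((17208 + (-206 + 36))/(-9040411/270))*(1/78099) = ((17208 - 170)*(-270/9040411))*(1/78099) = (17038*(-270/9040411))*(1/78099) = -4600260/9040411*1/78099 = -219060/33621288509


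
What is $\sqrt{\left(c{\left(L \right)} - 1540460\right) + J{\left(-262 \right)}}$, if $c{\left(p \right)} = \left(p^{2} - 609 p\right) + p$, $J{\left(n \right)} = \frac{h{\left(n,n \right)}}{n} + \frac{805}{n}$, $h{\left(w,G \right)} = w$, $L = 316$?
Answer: $\frac{3 i \sqrt{12453044186}}{262} \approx 1277.8 i$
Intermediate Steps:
$J{\left(n \right)} = 1 + \frac{805}{n}$ ($J{\left(n \right)} = \frac{n}{n} + \frac{805}{n} = 1 + \frac{805}{n}$)
$c{\left(p \right)} = p^{2} - 608 p$
$\sqrt{\left(c{\left(L \right)} - 1540460\right) + J{\left(-262 \right)}} = \sqrt{\left(316 \left(-608 + 316\right) - 1540460\right) + \frac{805 - 262}{-262}} = \sqrt{\left(316 \left(-292\right) - 1540460\right) - \frac{543}{262}} = \sqrt{\left(-92272 - 1540460\right) - \frac{543}{262}} = \sqrt{-1632732 - \frac{543}{262}} = \sqrt{- \frac{427776327}{262}} = \frac{3 i \sqrt{12453044186}}{262}$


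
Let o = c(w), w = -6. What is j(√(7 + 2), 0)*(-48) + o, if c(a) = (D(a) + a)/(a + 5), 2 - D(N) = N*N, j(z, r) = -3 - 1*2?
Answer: 280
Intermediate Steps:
j(z, r) = -5 (j(z, r) = -3 - 2 = -5)
D(N) = 2 - N² (D(N) = 2 - N*N = 2 - N²)
c(a) = (2 + a - a²)/(5 + a) (c(a) = ((2 - a²) + a)/(a + 5) = (2 + a - a²)/(5 + a))
o = 40 (o = (2 - 6 - 1*(-6)²)/(5 - 6) = (2 - 6 - 1*36)/(-1) = -(2 - 6 - 36) = -1*(-40) = 40)
j(√(7 + 2), 0)*(-48) + o = -5*(-48) + 40 = 240 + 40 = 280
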